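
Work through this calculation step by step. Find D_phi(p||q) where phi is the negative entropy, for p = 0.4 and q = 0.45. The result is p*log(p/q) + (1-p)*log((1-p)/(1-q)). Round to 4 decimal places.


Bregman divergence with negative entropy generator:
D = p*log(p/q) + (1-p)*log((1-p)/(1-q)).
p = 0.4, q = 0.45.
p*log(p/q) = 0.4*log(0.4/0.45) = -0.047113.
(1-p)*log((1-p)/(1-q)) = 0.6*log(0.6/0.55) = 0.052207.
D = -0.047113 + 0.052207 = 0.0051

0.0051


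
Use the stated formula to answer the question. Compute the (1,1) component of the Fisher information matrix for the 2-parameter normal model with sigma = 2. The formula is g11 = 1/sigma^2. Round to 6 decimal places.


For the 2-parameter normal family, the Fisher metric has:
  g11 = 1/sigma^2, g22 = 2/sigma^2.
sigma = 2, sigma^2 = 4.
g11 = 0.250000

0.250000


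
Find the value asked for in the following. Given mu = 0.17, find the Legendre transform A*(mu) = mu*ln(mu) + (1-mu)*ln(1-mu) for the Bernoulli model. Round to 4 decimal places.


Legendre transform for Bernoulli:
A*(mu) = mu*log(mu) + (1-mu)*log(1-mu).
mu = 0.17, 1-mu = 0.83.
mu*log(mu) = 0.17*log(0.17) = -0.301233.
(1-mu)*log(1-mu) = 0.83*log(0.83) = -0.154654.
A* = -0.301233 + -0.154654 = -0.4559

-0.4559


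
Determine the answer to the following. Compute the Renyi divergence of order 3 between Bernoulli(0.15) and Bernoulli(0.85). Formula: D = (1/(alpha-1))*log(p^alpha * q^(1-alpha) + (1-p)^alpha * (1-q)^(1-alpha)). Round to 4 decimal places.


Renyi divergence of order alpha between Bernoulli distributions:
D = (1/(alpha-1))*log(p^alpha * q^(1-alpha) + (1-p)^alpha * (1-q)^(1-alpha)).
alpha = 3, p = 0.15, q = 0.85.
p^alpha * q^(1-alpha) = 0.15^3 * 0.85^-2 = 0.004671.
(1-p)^alpha * (1-q)^(1-alpha) = 0.85^3 * 0.15^-2 = 27.294444.
sum = 0.004671 + 27.294444 = 27.299116.
D = (1/2)*log(27.299116) = 1.6534

1.6534


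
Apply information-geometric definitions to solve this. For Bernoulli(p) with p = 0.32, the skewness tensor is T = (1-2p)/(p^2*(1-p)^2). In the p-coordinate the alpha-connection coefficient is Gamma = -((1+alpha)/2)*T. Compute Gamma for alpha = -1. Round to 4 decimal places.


Skewness (Amari-Chentsov) tensor: T = (1-2p)/(p^2*(1-p)^2).
p = 0.32, 1-2p = 0.36, p^2 = 0.1024, (1-p)^2 = 0.4624.
T = 0.36/(0.1024 * 0.4624) = 7.602995.
In the p-coordinate, Gamma^(alpha) = Gamma^(0) - (alpha/2)*T with Gamma^(0) = (1/2)*g'(p) = -T/2,
so Gamma^(alpha) = -((1+alpha)/2)*T.
alpha = -1, -(1+alpha)/2 = 0.0.
Gamma = 0.0 * 7.602995 = 0.0000

0.0000


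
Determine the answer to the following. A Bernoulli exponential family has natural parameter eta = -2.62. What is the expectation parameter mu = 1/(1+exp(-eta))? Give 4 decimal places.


Dual coordinate (expectation parameter) for Bernoulli:
mu = 1/(1+exp(-eta)).
eta = -2.62.
exp(-eta) = exp(2.62) = 13.735724.
mu = 1/(1+13.735724) = 0.0679

0.0679


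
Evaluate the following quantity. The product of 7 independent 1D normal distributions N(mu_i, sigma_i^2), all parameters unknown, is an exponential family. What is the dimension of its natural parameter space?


Exponential family dimension calculation:
Each univariate normal has two natural parameters (mu/sigma^2 and -1/(2 sigma^2)).
With 7 independent components, dim = 2 * 7 = 14.

14


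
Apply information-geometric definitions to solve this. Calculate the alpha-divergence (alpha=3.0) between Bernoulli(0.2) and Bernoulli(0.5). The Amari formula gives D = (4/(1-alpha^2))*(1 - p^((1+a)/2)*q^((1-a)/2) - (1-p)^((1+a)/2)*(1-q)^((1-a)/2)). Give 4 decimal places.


Amari alpha-divergence:
D = (4/(1-alpha^2))*(1 - p^((1+a)/2)*q^((1-a)/2) - (1-p)^((1+a)/2)*(1-q)^((1-a)/2)).
alpha = 3.0, p = 0.2, q = 0.5.
e1 = (1+alpha)/2 = 2.0, e2 = (1-alpha)/2 = -1.0.
t1 = p^e1 * q^e2 = 0.2^2.0 * 0.5^-1.0 = 0.08.
t2 = (1-p)^e1 * (1-q)^e2 = 0.8^2.0 * 0.5^-1.0 = 1.28.
4/(1-alpha^2) = -0.5.
D = -0.5*(1 - 0.08 - 1.28) = 0.1800

0.1800


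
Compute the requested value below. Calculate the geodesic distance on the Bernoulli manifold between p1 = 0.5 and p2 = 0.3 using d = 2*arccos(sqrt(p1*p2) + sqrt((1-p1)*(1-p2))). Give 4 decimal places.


Geodesic distance on Bernoulli manifold:
d(p1,p2) = 2*arccos(sqrt(p1*p2) + sqrt((1-p1)*(1-p2))).
sqrt(p1*p2) = sqrt(0.5*0.3) = 0.387298.
sqrt((1-p1)*(1-p2)) = sqrt(0.5*0.7) = 0.591608.
arg = 0.387298 + 0.591608 = 0.978906.
d = 2*arccos(0.978906) = 0.4115

0.4115


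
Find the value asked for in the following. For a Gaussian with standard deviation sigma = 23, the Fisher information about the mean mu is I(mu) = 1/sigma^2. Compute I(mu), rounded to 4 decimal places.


The Fisher information for the mean of a normal distribution is I(mu) = 1/sigma^2.
sigma = 23, so sigma^2 = 529.
I(mu) = 1/529 = 0.0019

0.0019


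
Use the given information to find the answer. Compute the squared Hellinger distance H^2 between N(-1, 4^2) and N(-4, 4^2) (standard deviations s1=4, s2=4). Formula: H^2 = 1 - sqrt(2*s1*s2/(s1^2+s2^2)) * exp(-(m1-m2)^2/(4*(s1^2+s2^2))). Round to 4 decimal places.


Squared Hellinger distance for Gaussians:
H^2 = 1 - sqrt(2*s1*s2/(s1^2+s2^2)) * exp(-(m1-m2)^2/(4*(s1^2+s2^2))).
s1^2 = 16, s2^2 = 16, s1^2+s2^2 = 32.
sqrt(2*4*4/(32)) = 1.0.
(m1-m2)^2 = (3)^2 = 9.
exp(-9/(4*32)) = exp(-0.070312) = 0.932102.
H^2 = 1 - 1.0*0.932102 = 0.0679

0.0679


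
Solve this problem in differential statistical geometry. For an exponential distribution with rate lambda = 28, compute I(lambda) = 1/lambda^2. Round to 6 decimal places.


Fisher information for exponential: I(lambda) = 1/lambda^2.
lambda = 28, lambda^2 = 784.
I = 1/784 = 0.001276

0.001276


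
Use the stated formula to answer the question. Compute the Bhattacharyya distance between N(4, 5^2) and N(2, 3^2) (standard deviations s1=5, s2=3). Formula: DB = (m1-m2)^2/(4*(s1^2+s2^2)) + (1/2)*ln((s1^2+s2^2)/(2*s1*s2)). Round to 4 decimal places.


Bhattacharyya distance between two Gaussians:
DB = (m1-m2)^2/(4*(s1^2+s2^2)) + (1/2)*ln((s1^2+s2^2)/(2*s1*s2)).
(m1-m2)^2 = (2)^2 = 4.
s1^2+s2^2 = 25 + 9 = 34.
term1 = 4/136 = 0.029412.
term2 = 0.5*ln(34/30.0) = 0.062582.
DB = 0.029412 + 0.062582 = 0.0920

0.0920


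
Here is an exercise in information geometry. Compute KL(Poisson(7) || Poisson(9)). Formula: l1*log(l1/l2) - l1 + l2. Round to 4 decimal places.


KL divergence for Poisson:
KL = l1*log(l1/l2) - l1 + l2.
l1 = 7, l2 = 9.
log(7/9) = -0.251314.
l1*log(l1/l2) = 7 * -0.251314 = -1.759201.
KL = -1.759201 - 7 + 9 = 0.2408

0.2408


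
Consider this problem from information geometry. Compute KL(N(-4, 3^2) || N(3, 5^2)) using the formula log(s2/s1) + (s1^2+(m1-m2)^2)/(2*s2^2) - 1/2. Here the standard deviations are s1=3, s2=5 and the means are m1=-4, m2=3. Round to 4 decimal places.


KL divergence between normal distributions:
KL = log(s2/s1) + (s1^2 + (m1-m2)^2)/(2*s2^2) - 1/2.
log(5/3) = 0.510826.
(3^2 + (-4-3)^2)/(2*5^2) = (9 + 49)/50 = 1.16.
KL = 0.510826 + 1.16 - 0.5 = 1.1708

1.1708


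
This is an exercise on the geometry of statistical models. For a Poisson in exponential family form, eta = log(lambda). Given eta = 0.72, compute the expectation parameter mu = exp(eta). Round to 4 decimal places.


Expectation parameter for Poisson exponential family:
mu = exp(eta).
eta = 0.72.
mu = exp(0.72) = 2.0544

2.0544


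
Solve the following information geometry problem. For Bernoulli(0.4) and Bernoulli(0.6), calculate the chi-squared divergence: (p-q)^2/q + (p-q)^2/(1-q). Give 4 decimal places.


Chi-squared divergence between Bernoulli distributions:
chi^2 = (p-q)^2/q + (p-q)^2/(1-q).
p = 0.4, q = 0.6, p-q = -0.2.
(p-q)^2 = 0.04.
term1 = 0.04/0.6 = 0.066667.
term2 = 0.04/0.4 = 0.1.
chi^2 = 0.066667 + 0.1 = 0.1667

0.1667


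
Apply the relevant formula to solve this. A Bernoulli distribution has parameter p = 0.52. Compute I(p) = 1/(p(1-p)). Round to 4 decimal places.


For Bernoulli(p), Fisher information is I(p) = 1/(p*(1-p)).
p = 0.52, 1-p = 0.48.
p*(1-p) = 0.2496.
I(p) = 1/0.2496 = 4.0064

4.0064


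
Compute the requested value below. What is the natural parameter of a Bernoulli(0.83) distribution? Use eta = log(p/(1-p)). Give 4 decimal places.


Natural parameter for Bernoulli: eta = log(p/(1-p)).
p = 0.83, 1-p = 0.17.
p/(1-p) = 4.882353.
eta = log(4.882353) = 1.5856

1.5856


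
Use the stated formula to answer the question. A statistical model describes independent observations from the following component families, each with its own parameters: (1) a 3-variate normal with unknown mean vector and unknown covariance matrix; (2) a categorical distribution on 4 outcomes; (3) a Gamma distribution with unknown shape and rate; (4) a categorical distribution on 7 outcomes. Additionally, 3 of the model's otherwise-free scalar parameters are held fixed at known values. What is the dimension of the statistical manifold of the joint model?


The dimension of a statistical manifold equals the number of free
(independent) real parameters of the model. For a product of independent
blocks the parameter counts add.
- 3-variate normal: 3 (mean) + 3*4/2 = 6 (symmetric covariance) = 9.
- categorical on 4 outcomes (probabilities sum to 1): 4-1 = 3.
- Gamma (shape, rate): 2.
- categorical on 7 outcomes (probabilities sum to 1): 7-1 = 6.
Total = 9 + 3 + 2 + 6 = 20.
3 parameter(s) fixed at known values: 20 - 3 = 17.
Dimension = 17

17


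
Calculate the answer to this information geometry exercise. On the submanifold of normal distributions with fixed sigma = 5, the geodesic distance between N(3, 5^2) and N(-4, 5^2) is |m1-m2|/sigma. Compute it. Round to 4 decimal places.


On the fixed-variance normal subfamily, geodesic distance = |m1-m2|/sigma.
|3 - -4| = 7.
sigma = 5.
d = 7/5 = 1.4000

1.4000


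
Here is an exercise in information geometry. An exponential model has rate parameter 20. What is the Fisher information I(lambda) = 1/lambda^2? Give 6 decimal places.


Fisher information for exponential: I(lambda) = 1/lambda^2.
lambda = 20, lambda^2 = 400.
I = 1/400 = 0.002500

0.002500


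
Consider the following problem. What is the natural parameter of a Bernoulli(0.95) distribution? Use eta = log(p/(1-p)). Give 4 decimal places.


Natural parameter for Bernoulli: eta = log(p/(1-p)).
p = 0.95, 1-p = 0.05.
p/(1-p) = 19.0.
eta = log(19.0) = 2.9444

2.9444


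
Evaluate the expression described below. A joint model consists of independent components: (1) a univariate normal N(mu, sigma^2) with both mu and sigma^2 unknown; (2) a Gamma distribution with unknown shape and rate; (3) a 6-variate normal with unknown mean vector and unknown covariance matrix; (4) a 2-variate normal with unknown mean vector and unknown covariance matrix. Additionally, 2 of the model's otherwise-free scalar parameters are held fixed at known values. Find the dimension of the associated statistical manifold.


The dimension of a statistical manifold equals the number of free
(independent) real parameters of the model. For a product of independent
blocks the parameter counts add.
- normal (mu, sigma^2): 2.
- Gamma (shape, rate): 2.
- 6-variate normal: 6 (mean) + 6*7/2 = 21 (symmetric covariance) = 27.
- 2-variate normal: 2 (mean) + 2*3/2 = 3 (symmetric covariance) = 5.
Total = 2 + 2 + 27 + 5 = 36.
2 parameter(s) fixed at known values: 36 - 2 = 34.
Dimension = 34

34


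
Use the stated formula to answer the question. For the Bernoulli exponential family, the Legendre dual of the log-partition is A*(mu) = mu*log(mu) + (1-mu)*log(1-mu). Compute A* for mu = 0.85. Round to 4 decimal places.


Legendre transform for Bernoulli:
A*(mu) = mu*log(mu) + (1-mu)*log(1-mu).
mu = 0.85, 1-mu = 0.15.
mu*log(mu) = 0.85*log(0.85) = -0.138141.
(1-mu)*log(1-mu) = 0.15*log(0.15) = -0.284568.
A* = -0.138141 + -0.284568 = -0.4227

-0.4227


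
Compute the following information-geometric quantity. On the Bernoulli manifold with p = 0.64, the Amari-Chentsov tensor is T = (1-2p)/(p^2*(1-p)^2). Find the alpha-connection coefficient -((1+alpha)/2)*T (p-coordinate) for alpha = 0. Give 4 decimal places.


Skewness (Amari-Chentsov) tensor: T = (1-2p)/(p^2*(1-p)^2).
p = 0.64, 1-2p = -0.28, p^2 = 0.4096, (1-p)^2 = 0.1296.
T = -0.28/(0.4096 * 0.1296) = -5.274643.
In the p-coordinate, Gamma^(alpha) = Gamma^(0) - (alpha/2)*T with Gamma^(0) = (1/2)*g'(p) = -T/2,
so Gamma^(alpha) = -((1+alpha)/2)*T.
alpha = 0, -(1+alpha)/2 = -0.5.
Gamma = -0.5 * -5.274643 = 2.6373

2.6373


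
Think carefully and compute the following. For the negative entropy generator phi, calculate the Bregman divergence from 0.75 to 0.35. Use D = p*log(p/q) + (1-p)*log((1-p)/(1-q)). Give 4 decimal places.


Bregman divergence with negative entropy generator:
D = p*log(p/q) + (1-p)*log((1-p)/(1-q)).
p = 0.75, q = 0.35.
p*log(p/q) = 0.75*log(0.75/0.35) = 0.571605.
(1-p)*log((1-p)/(1-q)) = 0.25*log(0.25/0.65) = -0.238878.
D = 0.571605 + -0.238878 = 0.3327

0.3327


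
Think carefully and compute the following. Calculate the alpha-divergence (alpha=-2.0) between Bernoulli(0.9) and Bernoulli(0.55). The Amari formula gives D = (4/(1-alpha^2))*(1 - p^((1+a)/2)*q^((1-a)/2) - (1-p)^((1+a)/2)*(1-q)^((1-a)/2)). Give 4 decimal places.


Amari alpha-divergence:
D = (4/(1-alpha^2))*(1 - p^((1+a)/2)*q^((1-a)/2) - (1-p)^((1+a)/2)*(1-q)^((1-a)/2)).
alpha = -2.0, p = 0.9, q = 0.55.
e1 = (1+alpha)/2 = -0.5, e2 = (1-alpha)/2 = 1.5.
t1 = p^e1 * q^e2 = 0.9^-0.5 * 0.55^1.5 = 0.429955.
t2 = (1-p)^e1 * (1-q)^e2 = 0.1^-0.5 * 0.45^1.5 = 0.954594.
4/(1-alpha^2) = -1.333333.
D = -1.333333*(1 - 0.429955 - 0.954594) = 0.5127

0.5127


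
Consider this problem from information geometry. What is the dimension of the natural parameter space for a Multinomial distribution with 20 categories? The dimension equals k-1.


Exponential family dimension calculation:
For Multinomial with k=20 categories, dim = k-1 = 19.

19


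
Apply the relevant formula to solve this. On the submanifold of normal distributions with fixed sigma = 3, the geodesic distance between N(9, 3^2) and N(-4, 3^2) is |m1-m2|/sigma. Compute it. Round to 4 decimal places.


On the fixed-variance normal subfamily, geodesic distance = |m1-m2|/sigma.
|9 - -4| = 13.
sigma = 3.
d = 13/3 = 4.3333

4.3333


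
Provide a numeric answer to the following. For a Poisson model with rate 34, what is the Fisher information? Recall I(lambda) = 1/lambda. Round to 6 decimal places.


Fisher information for Poisson: I(lambda) = 1/lambda.
lambda = 34.
I(lambda) = 1/34 = 0.029412

0.029412


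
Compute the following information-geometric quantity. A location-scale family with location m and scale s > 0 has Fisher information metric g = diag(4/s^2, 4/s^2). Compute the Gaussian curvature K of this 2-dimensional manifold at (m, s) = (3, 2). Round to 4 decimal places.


The metric has the form g = (A dm^2 + B ds^2)/s^2 with A = 4, B = 4.
Substitute u = sqrt(A/B)*m: g = B*(du^2 + ds^2)/s^2, i.e. B times the
Poincare upper half-plane metric, which has constant Gaussian curvature -1.
Scaling a 2D metric by a constant c divides the Gaussian curvature by c,
so K = -1/B = -1/(4) = -0.2500 everywhere (the point (m, s) = (3, 2) is irrelevant:
the curvature is constant).
The requested Gaussian curvature is K = -0.2500.

-0.2500


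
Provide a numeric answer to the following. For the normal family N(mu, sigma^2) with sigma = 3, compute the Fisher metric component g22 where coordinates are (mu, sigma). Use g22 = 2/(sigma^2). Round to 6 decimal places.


For the 2-parameter normal family, the Fisher metric has:
  g11 = 1/sigma^2, g22 = 2/sigma^2.
sigma = 3, sigma^2 = 9.
g22 = 0.222222

0.222222


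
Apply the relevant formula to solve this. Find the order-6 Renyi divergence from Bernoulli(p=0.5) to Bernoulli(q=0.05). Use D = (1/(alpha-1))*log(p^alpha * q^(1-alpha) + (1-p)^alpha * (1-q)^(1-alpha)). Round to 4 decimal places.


Renyi divergence of order alpha between Bernoulli distributions:
D = (1/(alpha-1))*log(p^alpha * q^(1-alpha) + (1-p)^alpha * (1-q)^(1-alpha)).
alpha = 6, p = 0.5, q = 0.05.
p^alpha * q^(1-alpha) = 0.5^6 * 0.05^-5 = 50000.0.
(1-p)^alpha * (1-q)^(1-alpha) = 0.5^6 * 0.95^-5 = 0.020193.
sum = 50000.0 + 0.020193 = 50000.020193.
D = (1/5)*log(50000.020193) = 2.1640

2.1640


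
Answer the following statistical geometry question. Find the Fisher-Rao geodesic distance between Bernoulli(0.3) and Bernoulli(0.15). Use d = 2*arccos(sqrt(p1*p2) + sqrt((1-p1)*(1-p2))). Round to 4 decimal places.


Geodesic distance on Bernoulli manifold:
d(p1,p2) = 2*arccos(sqrt(p1*p2) + sqrt((1-p1)*(1-p2))).
sqrt(p1*p2) = sqrt(0.3*0.15) = 0.212132.
sqrt((1-p1)*(1-p2)) = sqrt(0.7*0.85) = 0.771362.
arg = 0.212132 + 0.771362 = 0.983494.
d = 2*arccos(0.983494) = 0.3639

0.3639


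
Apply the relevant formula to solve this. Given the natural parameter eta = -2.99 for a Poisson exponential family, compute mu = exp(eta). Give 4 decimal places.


Expectation parameter for Poisson exponential family:
mu = exp(eta).
eta = -2.99.
mu = exp(-2.99) = 0.0503

0.0503


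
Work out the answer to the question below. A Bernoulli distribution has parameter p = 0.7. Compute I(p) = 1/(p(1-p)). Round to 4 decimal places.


For Bernoulli(p), Fisher information is I(p) = 1/(p*(1-p)).
p = 0.7, 1-p = 0.3.
p*(1-p) = 0.21.
I(p) = 1/0.21 = 4.7619

4.7619


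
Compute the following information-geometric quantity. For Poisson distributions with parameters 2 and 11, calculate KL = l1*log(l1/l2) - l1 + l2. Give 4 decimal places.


KL divergence for Poisson:
KL = l1*log(l1/l2) - l1 + l2.
l1 = 2, l2 = 11.
log(2/11) = -1.704748.
l1*log(l1/l2) = 2 * -1.704748 = -3.409496.
KL = -3.409496 - 2 + 11 = 5.5905

5.5905


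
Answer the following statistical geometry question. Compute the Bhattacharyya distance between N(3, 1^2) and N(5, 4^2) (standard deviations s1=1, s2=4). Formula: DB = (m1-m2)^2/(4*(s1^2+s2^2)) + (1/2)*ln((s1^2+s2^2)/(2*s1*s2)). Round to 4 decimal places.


Bhattacharyya distance between two Gaussians:
DB = (m1-m2)^2/(4*(s1^2+s2^2)) + (1/2)*ln((s1^2+s2^2)/(2*s1*s2)).
(m1-m2)^2 = (-2)^2 = 4.
s1^2+s2^2 = 1 + 16 = 17.
term1 = 4/68 = 0.058824.
term2 = 0.5*ln(17/8.0) = 0.376886.
DB = 0.058824 + 0.376886 = 0.4357

0.4357


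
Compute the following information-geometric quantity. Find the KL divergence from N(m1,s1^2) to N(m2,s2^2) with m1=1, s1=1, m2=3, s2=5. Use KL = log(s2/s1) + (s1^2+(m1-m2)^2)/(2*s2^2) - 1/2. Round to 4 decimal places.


KL divergence between normal distributions:
KL = log(s2/s1) + (s1^2 + (m1-m2)^2)/(2*s2^2) - 1/2.
log(5/1) = 1.609438.
(1^2 + (1-3)^2)/(2*5^2) = (1 + 4)/50 = 0.1.
KL = 1.609438 + 0.1 - 0.5 = 1.2094

1.2094


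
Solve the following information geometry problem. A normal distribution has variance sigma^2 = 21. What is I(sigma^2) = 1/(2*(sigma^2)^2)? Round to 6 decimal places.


Fisher information for variance: I(sigma^2) = 1/(2*sigma^4).
sigma^2 = 21, so sigma^4 = 441.
I = 1/(2*441) = 1/882 = 0.001134

0.001134


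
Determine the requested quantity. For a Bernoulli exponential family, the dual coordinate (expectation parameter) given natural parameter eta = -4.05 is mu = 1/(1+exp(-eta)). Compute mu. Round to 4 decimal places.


Dual coordinate (expectation parameter) for Bernoulli:
mu = 1/(1+exp(-eta)).
eta = -4.05.
exp(-eta) = exp(4.05) = 57.397457.
mu = 1/(1+57.397457) = 0.0171

0.0171


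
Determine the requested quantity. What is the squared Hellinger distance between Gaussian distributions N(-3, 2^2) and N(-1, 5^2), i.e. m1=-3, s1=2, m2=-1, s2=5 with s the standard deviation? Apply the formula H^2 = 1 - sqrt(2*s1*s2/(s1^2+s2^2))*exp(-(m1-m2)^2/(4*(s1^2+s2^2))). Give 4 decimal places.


Squared Hellinger distance for Gaussians:
H^2 = 1 - sqrt(2*s1*s2/(s1^2+s2^2)) * exp(-(m1-m2)^2/(4*(s1^2+s2^2))).
s1^2 = 4, s2^2 = 25, s1^2+s2^2 = 29.
sqrt(2*2*5/(29)) = 0.830455.
(m1-m2)^2 = (-2)^2 = 4.
exp(-4/(4*29)) = exp(-0.034483) = 0.966105.
H^2 = 1 - 0.830455*0.966105 = 0.1977

0.1977


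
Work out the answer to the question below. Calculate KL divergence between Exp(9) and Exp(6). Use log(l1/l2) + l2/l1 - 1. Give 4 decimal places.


KL divergence for exponential family:
KL = log(l1/l2) + l2/l1 - 1.
log(9/6) = 0.405465.
6/9 = 0.666667.
KL = 0.405465 + 0.666667 - 1 = 0.0721

0.0721


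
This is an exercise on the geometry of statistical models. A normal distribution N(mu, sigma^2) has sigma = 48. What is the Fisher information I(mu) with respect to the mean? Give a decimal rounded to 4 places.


The Fisher information for the mean of a normal distribution is I(mu) = 1/sigma^2.
sigma = 48, so sigma^2 = 2304.
I(mu) = 1/2304 = 0.0004

0.0004


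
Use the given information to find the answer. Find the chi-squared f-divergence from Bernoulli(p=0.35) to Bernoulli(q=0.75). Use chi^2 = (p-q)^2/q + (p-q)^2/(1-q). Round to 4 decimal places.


Chi-squared divergence between Bernoulli distributions:
chi^2 = (p-q)^2/q + (p-q)^2/(1-q).
p = 0.35, q = 0.75, p-q = -0.4.
(p-q)^2 = 0.16.
term1 = 0.16/0.75 = 0.213333.
term2 = 0.16/0.25 = 0.64.
chi^2 = 0.213333 + 0.64 = 0.8533

0.8533


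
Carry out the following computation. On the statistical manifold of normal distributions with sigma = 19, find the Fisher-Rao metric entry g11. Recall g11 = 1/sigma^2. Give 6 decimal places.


For the 2-parameter normal family, the Fisher metric has:
  g11 = 1/sigma^2, g22 = 2/sigma^2.
sigma = 19, sigma^2 = 361.
g11 = 0.002770

0.002770


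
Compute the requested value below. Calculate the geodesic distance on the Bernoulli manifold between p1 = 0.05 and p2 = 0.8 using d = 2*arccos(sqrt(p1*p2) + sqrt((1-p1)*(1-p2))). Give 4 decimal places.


Geodesic distance on Bernoulli manifold:
d(p1,p2) = 2*arccos(sqrt(p1*p2) + sqrt((1-p1)*(1-p2))).
sqrt(p1*p2) = sqrt(0.05*0.8) = 0.2.
sqrt((1-p1)*(1-p2)) = sqrt(0.95*0.2) = 0.43589.
arg = 0.2 + 0.43589 = 0.63589.
d = 2*arccos(0.63589) = 1.7633

1.7633


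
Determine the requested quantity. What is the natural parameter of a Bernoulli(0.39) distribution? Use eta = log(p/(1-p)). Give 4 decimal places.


Natural parameter for Bernoulli: eta = log(p/(1-p)).
p = 0.39, 1-p = 0.61.
p/(1-p) = 0.639344.
eta = log(0.639344) = -0.4473

-0.4473


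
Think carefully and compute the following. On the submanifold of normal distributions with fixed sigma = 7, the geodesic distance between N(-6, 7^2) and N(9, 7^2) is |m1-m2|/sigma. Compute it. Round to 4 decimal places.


On the fixed-variance normal subfamily, geodesic distance = |m1-m2|/sigma.
|-6 - 9| = 15.
sigma = 7.
d = 15/7 = 2.1429

2.1429


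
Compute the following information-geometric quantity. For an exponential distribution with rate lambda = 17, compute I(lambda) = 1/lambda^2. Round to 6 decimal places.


Fisher information for exponential: I(lambda) = 1/lambda^2.
lambda = 17, lambda^2 = 289.
I = 1/289 = 0.003460

0.003460


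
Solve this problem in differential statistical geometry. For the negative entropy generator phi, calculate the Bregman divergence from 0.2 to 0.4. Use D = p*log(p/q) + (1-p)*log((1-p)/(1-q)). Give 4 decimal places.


Bregman divergence with negative entropy generator:
D = p*log(p/q) + (1-p)*log((1-p)/(1-q)).
p = 0.2, q = 0.4.
p*log(p/q) = 0.2*log(0.2/0.4) = -0.138629.
(1-p)*log((1-p)/(1-q)) = 0.8*log(0.8/0.6) = 0.230146.
D = -0.138629 + 0.230146 = 0.0915

0.0915


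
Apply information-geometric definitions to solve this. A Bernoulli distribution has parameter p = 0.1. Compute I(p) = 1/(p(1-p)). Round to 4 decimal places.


For Bernoulli(p), Fisher information is I(p) = 1/(p*(1-p)).
p = 0.1, 1-p = 0.9.
p*(1-p) = 0.09.
I(p) = 1/0.09 = 11.1111

11.1111


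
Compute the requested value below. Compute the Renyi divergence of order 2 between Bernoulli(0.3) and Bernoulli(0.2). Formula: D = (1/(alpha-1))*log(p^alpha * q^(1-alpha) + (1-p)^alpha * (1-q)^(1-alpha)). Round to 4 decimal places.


Renyi divergence of order alpha between Bernoulli distributions:
D = (1/(alpha-1))*log(p^alpha * q^(1-alpha) + (1-p)^alpha * (1-q)^(1-alpha)).
alpha = 2, p = 0.3, q = 0.2.
p^alpha * q^(1-alpha) = 0.3^2 * 0.2^-1 = 0.45.
(1-p)^alpha * (1-q)^(1-alpha) = 0.7^2 * 0.8^-1 = 0.6125.
sum = 0.45 + 0.6125 = 1.0625.
D = (1/1)*log(1.0625) = 0.0606

0.0606


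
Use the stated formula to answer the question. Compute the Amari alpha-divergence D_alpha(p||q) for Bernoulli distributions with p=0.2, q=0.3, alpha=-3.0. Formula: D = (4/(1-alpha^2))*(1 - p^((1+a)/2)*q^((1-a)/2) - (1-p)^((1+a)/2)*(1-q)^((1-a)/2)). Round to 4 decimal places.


Amari alpha-divergence:
D = (4/(1-alpha^2))*(1 - p^((1+a)/2)*q^((1-a)/2) - (1-p)^((1+a)/2)*(1-q)^((1-a)/2)).
alpha = -3.0, p = 0.2, q = 0.3.
e1 = (1+alpha)/2 = -1.0, e2 = (1-alpha)/2 = 2.0.
t1 = p^e1 * q^e2 = 0.2^-1.0 * 0.3^2.0 = 0.45.
t2 = (1-p)^e1 * (1-q)^e2 = 0.8^-1.0 * 0.7^2.0 = 0.6125.
4/(1-alpha^2) = -0.5.
D = -0.5*(1 - 0.45 - 0.6125) = 0.0312

0.0312


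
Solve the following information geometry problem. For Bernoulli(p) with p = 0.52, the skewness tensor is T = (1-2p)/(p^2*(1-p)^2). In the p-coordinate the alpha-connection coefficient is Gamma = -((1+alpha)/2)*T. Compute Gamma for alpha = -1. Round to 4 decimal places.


Skewness (Amari-Chentsov) tensor: T = (1-2p)/(p^2*(1-p)^2).
p = 0.52, 1-2p = -0.04, p^2 = 0.2704, (1-p)^2 = 0.2304.
T = -0.04/(0.2704 * 0.2304) = -0.642053.
In the p-coordinate, Gamma^(alpha) = Gamma^(0) - (alpha/2)*T with Gamma^(0) = (1/2)*g'(p) = -T/2,
so Gamma^(alpha) = -((1+alpha)/2)*T.
alpha = -1, -(1+alpha)/2 = 0.0.
Gamma = 0.0 * -0.642053 = 0.0000

0.0000


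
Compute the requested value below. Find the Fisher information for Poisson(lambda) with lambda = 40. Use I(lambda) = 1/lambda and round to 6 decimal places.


Fisher information for Poisson: I(lambda) = 1/lambda.
lambda = 40.
I(lambda) = 1/40 = 0.025000

0.025000


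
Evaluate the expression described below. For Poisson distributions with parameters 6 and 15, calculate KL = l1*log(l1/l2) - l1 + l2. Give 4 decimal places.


KL divergence for Poisson:
KL = l1*log(l1/l2) - l1 + l2.
l1 = 6, l2 = 15.
log(6/15) = -0.916291.
l1*log(l1/l2) = 6 * -0.916291 = -5.497744.
KL = -5.497744 - 6 + 15 = 3.5023

3.5023


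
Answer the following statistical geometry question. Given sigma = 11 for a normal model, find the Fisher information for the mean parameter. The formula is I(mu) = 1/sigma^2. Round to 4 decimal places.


The Fisher information for the mean of a normal distribution is I(mu) = 1/sigma^2.
sigma = 11, so sigma^2 = 121.
I(mu) = 1/121 = 0.0083

0.0083


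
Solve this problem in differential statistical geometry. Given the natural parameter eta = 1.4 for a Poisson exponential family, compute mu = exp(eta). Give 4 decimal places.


Expectation parameter for Poisson exponential family:
mu = exp(eta).
eta = 1.4.
mu = exp(1.4) = 4.0552

4.0552


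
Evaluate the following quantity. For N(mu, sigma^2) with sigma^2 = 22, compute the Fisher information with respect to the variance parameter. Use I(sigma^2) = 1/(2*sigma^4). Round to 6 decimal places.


Fisher information for variance: I(sigma^2) = 1/(2*sigma^4).
sigma^2 = 22, so sigma^4 = 484.
I = 1/(2*484) = 1/968 = 0.001033

0.001033


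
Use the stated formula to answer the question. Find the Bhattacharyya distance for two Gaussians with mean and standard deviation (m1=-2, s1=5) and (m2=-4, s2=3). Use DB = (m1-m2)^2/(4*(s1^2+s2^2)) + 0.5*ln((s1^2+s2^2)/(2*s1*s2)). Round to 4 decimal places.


Bhattacharyya distance between two Gaussians:
DB = (m1-m2)^2/(4*(s1^2+s2^2)) + (1/2)*ln((s1^2+s2^2)/(2*s1*s2)).
(m1-m2)^2 = (2)^2 = 4.
s1^2+s2^2 = 25 + 9 = 34.
term1 = 4/136 = 0.029412.
term2 = 0.5*ln(34/30.0) = 0.062582.
DB = 0.029412 + 0.062582 = 0.0920

0.0920


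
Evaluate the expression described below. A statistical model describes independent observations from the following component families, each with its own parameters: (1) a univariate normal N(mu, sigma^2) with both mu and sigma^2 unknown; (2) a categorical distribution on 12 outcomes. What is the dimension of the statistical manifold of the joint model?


The dimension of a statistical manifold equals the number of free
(independent) real parameters of the model. For a product of independent
blocks the parameter counts add.
- normal (mu, sigma^2): 2.
- categorical on 12 outcomes (probabilities sum to 1): 12-1 = 11.
Total = 2 + 11 = 13.
Dimension = 13

13


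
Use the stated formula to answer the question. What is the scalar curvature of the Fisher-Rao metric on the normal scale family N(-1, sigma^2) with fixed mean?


This family has a single free parameter, so its statistical manifold
is 1-dimensional. The Riemann curvature tensor of any 1-dimensional
Riemannian manifold vanishes identically, so R = 0.

0


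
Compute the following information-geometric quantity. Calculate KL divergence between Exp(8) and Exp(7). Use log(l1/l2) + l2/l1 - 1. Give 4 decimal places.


KL divergence for exponential family:
KL = log(l1/l2) + l2/l1 - 1.
log(8/7) = 0.133531.
7/8 = 0.875.
KL = 0.133531 + 0.875 - 1 = 0.0085

0.0085


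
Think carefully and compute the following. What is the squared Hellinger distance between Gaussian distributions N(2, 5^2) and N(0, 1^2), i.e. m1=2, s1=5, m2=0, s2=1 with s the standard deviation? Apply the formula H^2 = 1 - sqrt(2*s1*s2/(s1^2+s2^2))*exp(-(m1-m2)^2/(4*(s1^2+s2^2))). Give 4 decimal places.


Squared Hellinger distance for Gaussians:
H^2 = 1 - sqrt(2*s1*s2/(s1^2+s2^2)) * exp(-(m1-m2)^2/(4*(s1^2+s2^2))).
s1^2 = 25, s2^2 = 1, s1^2+s2^2 = 26.
sqrt(2*5*1/(26)) = 0.620174.
(m1-m2)^2 = (2)^2 = 4.
exp(-4/(4*26)) = exp(-0.038462) = 0.962269.
H^2 = 1 - 0.620174*0.962269 = 0.4032

0.4032


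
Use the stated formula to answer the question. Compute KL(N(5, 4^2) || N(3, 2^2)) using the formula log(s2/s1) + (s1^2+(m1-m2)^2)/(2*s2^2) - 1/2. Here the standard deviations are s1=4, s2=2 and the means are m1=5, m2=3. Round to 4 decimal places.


KL divergence between normal distributions:
KL = log(s2/s1) + (s1^2 + (m1-m2)^2)/(2*s2^2) - 1/2.
log(2/4) = -0.693147.
(4^2 + (5-3)^2)/(2*2^2) = (16 + 4)/8 = 2.5.
KL = -0.693147 + 2.5 - 0.5 = 1.3069

1.3069


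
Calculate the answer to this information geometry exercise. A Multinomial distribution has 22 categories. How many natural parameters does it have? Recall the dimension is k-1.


Exponential family dimension calculation:
For Multinomial with k=22 categories, dim = k-1 = 21.

21


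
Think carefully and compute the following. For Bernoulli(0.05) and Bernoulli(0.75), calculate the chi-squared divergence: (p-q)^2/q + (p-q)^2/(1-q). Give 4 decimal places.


Chi-squared divergence between Bernoulli distributions:
chi^2 = (p-q)^2/q + (p-q)^2/(1-q).
p = 0.05, q = 0.75, p-q = -0.7.
(p-q)^2 = 0.49.
term1 = 0.49/0.75 = 0.653333.
term2 = 0.49/0.25 = 1.96.
chi^2 = 0.653333 + 1.96 = 2.6133

2.6133


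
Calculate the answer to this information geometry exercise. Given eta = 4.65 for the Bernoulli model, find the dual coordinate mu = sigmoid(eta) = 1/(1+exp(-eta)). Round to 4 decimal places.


Dual coordinate (expectation parameter) for Bernoulli:
mu = 1/(1+exp(-eta)).
eta = 4.65.
exp(-eta) = exp(-4.65) = 0.009562.
mu = 1/(1+0.009562) = 0.9905

0.9905


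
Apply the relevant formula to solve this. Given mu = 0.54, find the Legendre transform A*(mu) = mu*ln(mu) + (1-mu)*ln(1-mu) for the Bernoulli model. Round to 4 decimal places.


Legendre transform for Bernoulli:
A*(mu) = mu*log(mu) + (1-mu)*log(1-mu).
mu = 0.54, 1-mu = 0.46.
mu*log(mu) = 0.54*log(0.54) = -0.332741.
(1-mu)*log(1-mu) = 0.46*log(0.46) = -0.357203.
A* = -0.332741 + -0.357203 = -0.6899

-0.6899


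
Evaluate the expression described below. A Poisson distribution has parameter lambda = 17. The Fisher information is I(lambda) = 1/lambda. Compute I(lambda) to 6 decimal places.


Fisher information for Poisson: I(lambda) = 1/lambda.
lambda = 17.
I(lambda) = 1/17 = 0.058824

0.058824


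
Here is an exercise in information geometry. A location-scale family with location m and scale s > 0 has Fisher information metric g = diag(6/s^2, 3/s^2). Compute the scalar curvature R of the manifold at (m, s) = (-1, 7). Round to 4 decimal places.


The metric has the form g = (A dm^2 + B ds^2)/s^2 with A = 6, B = 3.
Substitute u = sqrt(A/B)*m: g = B*(du^2 + ds^2)/s^2, i.e. B times the
Poincare upper half-plane metric, which has constant Gaussian curvature -1.
Scaling a 2D metric by a constant c divides the Gaussian curvature by c,
so K = -1/B = -1/(3) = -0.3333 everywhere (the point (m, s) = (-1, 7) is irrelevant:
the curvature is constant).
Scalar curvature in dimension 2: R = 2K = -2/(3) = -0.6667.

-0.6667


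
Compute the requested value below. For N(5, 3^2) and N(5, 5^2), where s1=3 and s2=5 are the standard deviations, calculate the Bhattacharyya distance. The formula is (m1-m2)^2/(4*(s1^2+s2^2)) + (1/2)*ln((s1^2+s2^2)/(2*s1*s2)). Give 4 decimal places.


Bhattacharyya distance between two Gaussians:
DB = (m1-m2)^2/(4*(s1^2+s2^2)) + (1/2)*ln((s1^2+s2^2)/(2*s1*s2)).
(m1-m2)^2 = (0)^2 = 0.
s1^2+s2^2 = 9 + 25 = 34.
term1 = 0/136 = 0.0.
term2 = 0.5*ln(34/30.0) = 0.062582.
DB = 0.0 + 0.062582 = 0.0626

0.0626


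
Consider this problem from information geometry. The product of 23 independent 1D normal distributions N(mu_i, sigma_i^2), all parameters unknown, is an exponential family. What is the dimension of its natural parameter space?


Exponential family dimension calculation:
Each univariate normal has two natural parameters (mu/sigma^2 and -1/(2 sigma^2)).
With 23 independent components, dim = 2 * 23 = 46.

46


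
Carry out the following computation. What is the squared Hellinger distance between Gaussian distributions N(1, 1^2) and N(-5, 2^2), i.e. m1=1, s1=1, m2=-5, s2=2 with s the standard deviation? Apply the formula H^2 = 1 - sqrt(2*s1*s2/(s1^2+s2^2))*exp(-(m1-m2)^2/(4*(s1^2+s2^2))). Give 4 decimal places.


Squared Hellinger distance for Gaussians:
H^2 = 1 - sqrt(2*s1*s2/(s1^2+s2^2)) * exp(-(m1-m2)^2/(4*(s1^2+s2^2))).
s1^2 = 1, s2^2 = 4, s1^2+s2^2 = 5.
sqrt(2*1*2/(5)) = 0.894427.
(m1-m2)^2 = (6)^2 = 36.
exp(-36/(4*5)) = exp(-1.8) = 0.165299.
H^2 = 1 - 0.894427*0.165299 = 0.8522

0.8522


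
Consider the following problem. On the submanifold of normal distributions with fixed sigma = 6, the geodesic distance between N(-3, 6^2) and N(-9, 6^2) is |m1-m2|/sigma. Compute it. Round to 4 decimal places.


On the fixed-variance normal subfamily, geodesic distance = |m1-m2|/sigma.
|-3 - -9| = 6.
sigma = 6.
d = 6/6 = 1.0000

1.0000


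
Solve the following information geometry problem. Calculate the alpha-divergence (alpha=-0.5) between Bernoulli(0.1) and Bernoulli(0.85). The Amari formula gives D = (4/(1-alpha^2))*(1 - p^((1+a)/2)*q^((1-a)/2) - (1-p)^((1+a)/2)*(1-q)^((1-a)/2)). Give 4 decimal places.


Amari alpha-divergence:
D = (4/(1-alpha^2))*(1 - p^((1+a)/2)*q^((1-a)/2) - (1-p)^((1+a)/2)*(1-q)^((1-a)/2)).
alpha = -0.5, p = 0.1, q = 0.85.
e1 = (1+alpha)/2 = 0.25, e2 = (1-alpha)/2 = 0.75.
t1 = p^e1 * q^e2 = 0.1^0.25 * 0.85^0.75 = 0.497811.
t2 = (1-p)^e1 * (1-q)^e2 = 0.9^0.25 * 0.15^0.75 = 0.234763.
4/(1-alpha^2) = 5.333333.
D = 5.333333*(1 - 0.497811 - 0.234763) = 1.4263

1.4263


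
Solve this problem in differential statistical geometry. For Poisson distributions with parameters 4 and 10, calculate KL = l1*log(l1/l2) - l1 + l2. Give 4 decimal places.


KL divergence for Poisson:
KL = l1*log(l1/l2) - l1 + l2.
l1 = 4, l2 = 10.
log(4/10) = -0.916291.
l1*log(l1/l2) = 4 * -0.916291 = -3.665163.
KL = -3.665163 - 4 + 10 = 2.3348

2.3348


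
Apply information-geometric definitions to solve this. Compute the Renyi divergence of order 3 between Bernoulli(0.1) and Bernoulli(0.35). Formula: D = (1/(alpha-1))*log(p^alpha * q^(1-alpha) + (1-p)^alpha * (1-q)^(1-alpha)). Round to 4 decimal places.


Renyi divergence of order alpha between Bernoulli distributions:
D = (1/(alpha-1))*log(p^alpha * q^(1-alpha) + (1-p)^alpha * (1-q)^(1-alpha)).
alpha = 3, p = 0.1, q = 0.35.
p^alpha * q^(1-alpha) = 0.1^3 * 0.35^-2 = 0.008163.
(1-p)^alpha * (1-q)^(1-alpha) = 0.9^3 * 0.65^-2 = 1.725444.
sum = 0.008163 + 1.725444 = 1.733607.
D = (1/2)*log(1.733607) = 0.2751

0.2751


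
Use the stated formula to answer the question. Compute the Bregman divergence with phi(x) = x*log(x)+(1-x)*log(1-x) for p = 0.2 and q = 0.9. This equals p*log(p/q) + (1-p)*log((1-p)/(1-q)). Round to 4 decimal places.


Bregman divergence with negative entropy generator:
D = p*log(p/q) + (1-p)*log((1-p)/(1-q)).
p = 0.2, q = 0.9.
p*log(p/q) = 0.2*log(0.2/0.9) = -0.300815.
(1-p)*log((1-p)/(1-q)) = 0.8*log(0.8/0.1) = 1.663553.
D = -0.300815 + 1.663553 = 1.3627

1.3627


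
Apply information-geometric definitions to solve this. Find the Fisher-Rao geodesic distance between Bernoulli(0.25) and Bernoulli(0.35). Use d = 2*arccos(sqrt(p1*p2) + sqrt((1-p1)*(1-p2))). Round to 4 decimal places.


Geodesic distance on Bernoulli manifold:
d(p1,p2) = 2*arccos(sqrt(p1*p2) + sqrt((1-p1)*(1-p2))).
sqrt(p1*p2) = sqrt(0.25*0.35) = 0.295804.
sqrt((1-p1)*(1-p2)) = sqrt(0.75*0.65) = 0.698212.
arg = 0.295804 + 0.698212 = 0.994016.
d = 2*arccos(0.994016) = 0.2189

0.2189


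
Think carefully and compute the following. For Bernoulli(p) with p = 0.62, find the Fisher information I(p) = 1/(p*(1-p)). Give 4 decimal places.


For Bernoulli(p), Fisher information is I(p) = 1/(p*(1-p)).
p = 0.62, 1-p = 0.38.
p*(1-p) = 0.2356.
I(p) = 1/0.2356 = 4.2445

4.2445


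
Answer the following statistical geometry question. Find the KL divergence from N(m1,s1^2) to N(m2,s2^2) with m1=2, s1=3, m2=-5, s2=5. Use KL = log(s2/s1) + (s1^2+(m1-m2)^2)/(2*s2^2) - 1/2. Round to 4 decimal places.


KL divergence between normal distributions:
KL = log(s2/s1) + (s1^2 + (m1-m2)^2)/(2*s2^2) - 1/2.
log(5/3) = 0.510826.
(3^2 + (2--5)^2)/(2*5^2) = (9 + 49)/50 = 1.16.
KL = 0.510826 + 1.16 - 0.5 = 1.1708

1.1708


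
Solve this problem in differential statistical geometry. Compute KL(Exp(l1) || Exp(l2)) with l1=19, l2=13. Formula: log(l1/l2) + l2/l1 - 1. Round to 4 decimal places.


KL divergence for exponential family:
KL = log(l1/l2) + l2/l1 - 1.
log(19/13) = 0.37949.
13/19 = 0.684211.
KL = 0.37949 + 0.684211 - 1 = 0.0637

0.0637


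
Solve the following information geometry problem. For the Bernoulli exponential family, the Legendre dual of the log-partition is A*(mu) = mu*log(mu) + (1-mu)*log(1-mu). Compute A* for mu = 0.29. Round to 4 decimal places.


Legendre transform for Bernoulli:
A*(mu) = mu*log(mu) + (1-mu)*log(1-mu).
mu = 0.29, 1-mu = 0.71.
mu*log(mu) = 0.29*log(0.29) = -0.358984.
(1-mu)*log(1-mu) = 0.71*log(0.71) = -0.243168.
A* = -0.358984 + -0.243168 = -0.6022

-0.6022


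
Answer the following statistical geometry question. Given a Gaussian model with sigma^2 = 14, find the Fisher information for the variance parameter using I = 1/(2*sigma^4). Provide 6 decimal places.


Fisher information for variance: I(sigma^2) = 1/(2*sigma^4).
sigma^2 = 14, so sigma^4 = 196.
I = 1/(2*196) = 1/392 = 0.002551

0.002551


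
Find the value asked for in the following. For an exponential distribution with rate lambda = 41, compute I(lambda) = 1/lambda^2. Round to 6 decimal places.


Fisher information for exponential: I(lambda) = 1/lambda^2.
lambda = 41, lambda^2 = 1681.
I = 1/1681 = 0.000595

0.000595


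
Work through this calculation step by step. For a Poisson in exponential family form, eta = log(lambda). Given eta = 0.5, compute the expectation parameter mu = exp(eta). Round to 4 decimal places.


Expectation parameter for Poisson exponential family:
mu = exp(eta).
eta = 0.5.
mu = exp(0.5) = 1.6487

1.6487


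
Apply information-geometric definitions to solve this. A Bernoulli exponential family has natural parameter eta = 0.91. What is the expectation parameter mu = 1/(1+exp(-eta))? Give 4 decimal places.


Dual coordinate (expectation parameter) for Bernoulli:
mu = 1/(1+exp(-eta)).
eta = 0.91.
exp(-eta) = exp(-0.91) = 0.402524.
mu = 1/(1+0.402524) = 0.7130

0.7130


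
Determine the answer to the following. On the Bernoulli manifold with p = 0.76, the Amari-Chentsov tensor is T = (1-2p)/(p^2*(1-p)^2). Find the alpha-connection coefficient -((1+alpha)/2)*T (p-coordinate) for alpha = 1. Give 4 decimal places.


Skewness (Amari-Chentsov) tensor: T = (1-2p)/(p^2*(1-p)^2).
p = 0.76, 1-2p = -0.52, p^2 = 0.5776, (1-p)^2 = 0.0576.
T = -0.52/(0.5776 * 0.0576) = -15.629809.
In the p-coordinate, Gamma^(alpha) = Gamma^(0) - (alpha/2)*T with Gamma^(0) = (1/2)*g'(p) = -T/2,
so Gamma^(alpha) = -((1+alpha)/2)*T.
alpha = 1, -(1+alpha)/2 = -1.0.
Gamma = -1.0 * -15.629809 = 15.6298

15.6298
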